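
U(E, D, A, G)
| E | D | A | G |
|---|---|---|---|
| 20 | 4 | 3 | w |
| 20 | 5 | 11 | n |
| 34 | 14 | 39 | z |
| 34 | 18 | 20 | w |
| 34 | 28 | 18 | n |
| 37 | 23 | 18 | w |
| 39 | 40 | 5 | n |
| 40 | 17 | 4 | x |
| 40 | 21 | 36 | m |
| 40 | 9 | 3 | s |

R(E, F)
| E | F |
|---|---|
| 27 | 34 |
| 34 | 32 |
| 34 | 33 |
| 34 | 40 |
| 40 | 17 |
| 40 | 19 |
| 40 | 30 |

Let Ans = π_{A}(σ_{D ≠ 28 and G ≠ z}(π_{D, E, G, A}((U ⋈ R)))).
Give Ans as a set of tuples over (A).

{20, 3, 36, 4}

Joining U and R on E yields {(34, 14, 39, z, 32), (34, 14, 39, z, 33), (34, 14, 39, z, 40), (34, 18, 20, w, 32), (34, 18, 20, w, 33), (34, 18, 20, w, 40), (34, 28, 18, n, 32), (34, 28, 18, n, 33), (34, 28, 18, n, 40), (40, 17, 4, x, 17), (40, 17, 4, x, 19), (40, 17, 4, x, 30), (40, 21, 36, m, 17), (40, 21, 36, m, 19), (40, 21, 36, m, 30), (40, 9, 3, s, 17), (40, 9, 3, s, 19), (40, 9, 3, s, 30)}.
π[D, E, G, A]: project onto (D, E, G, A) (12 duplicate(s) eliminated) → {(14, 34, z, 39), (17, 40, x, 4), (18, 34, w, 20), (21, 40, m, 36), (28, 34, n, 18), (9, 40, s, 3)}
σ[D ≠ 28 and G ≠ z]: keep tuples satisfying D ≠ 28 and G ≠ z → {(17, 40, x, 4), (18, 34, w, 20), (21, 40, m, 36), (9, 40, s, 3)}
π[A]: project onto (A) → {20, 3, 36, 4}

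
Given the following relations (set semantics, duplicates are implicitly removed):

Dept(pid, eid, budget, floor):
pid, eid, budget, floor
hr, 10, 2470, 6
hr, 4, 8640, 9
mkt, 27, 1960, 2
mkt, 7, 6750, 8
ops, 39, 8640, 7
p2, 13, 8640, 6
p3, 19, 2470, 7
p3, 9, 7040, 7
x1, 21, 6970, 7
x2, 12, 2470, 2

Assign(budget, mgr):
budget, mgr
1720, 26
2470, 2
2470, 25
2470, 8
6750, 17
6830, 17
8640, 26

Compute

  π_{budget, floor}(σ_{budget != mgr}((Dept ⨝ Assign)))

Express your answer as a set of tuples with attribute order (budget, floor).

{(2470, 2), (2470, 6), (2470, 7), (6750, 8), (8640, 6), (8640, 7), (8640, 9)}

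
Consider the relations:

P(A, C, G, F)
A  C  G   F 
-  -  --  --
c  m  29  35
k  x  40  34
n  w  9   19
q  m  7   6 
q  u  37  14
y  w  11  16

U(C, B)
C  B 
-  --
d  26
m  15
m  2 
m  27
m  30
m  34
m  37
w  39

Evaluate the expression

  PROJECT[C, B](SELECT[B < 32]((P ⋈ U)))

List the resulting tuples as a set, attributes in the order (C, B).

P ⋈ U (natural join on C): {(c, m, 29, 35, 15), (c, m, 29, 35, 2), (c, m, 29, 35, 27), (c, m, 29, 35, 30), (c, m, 29, 35, 34), (c, m, 29, 35, 37), (n, w, 9, 19, 39), (q, m, 7, 6, 15), (q, m, 7, 6, 2), (q, m, 7, 6, 27), (q, m, 7, 6, 30), (q, m, 7, 6, 34), (q, m, 7, 6, 37), (y, w, 11, 16, 39)}
Apply σ_{B < 32}; surviving tuples: {(c, m, 29, 35, 15), (c, m, 29, 35, 2), (c, m, 29, 35, 27), (c, m, 29, 35, 30), (q, m, 7, 6, 15), (q, m, 7, 6, 2), (q, m, 7, 6, 27), (q, m, 7, 6, 30)}
π_{C, B} gives {(m, 15), (m, 2), (m, 27), (m, 30)} (4 duplicate(s) eliminated).

{(m, 15), (m, 2), (m, 27), (m, 30)}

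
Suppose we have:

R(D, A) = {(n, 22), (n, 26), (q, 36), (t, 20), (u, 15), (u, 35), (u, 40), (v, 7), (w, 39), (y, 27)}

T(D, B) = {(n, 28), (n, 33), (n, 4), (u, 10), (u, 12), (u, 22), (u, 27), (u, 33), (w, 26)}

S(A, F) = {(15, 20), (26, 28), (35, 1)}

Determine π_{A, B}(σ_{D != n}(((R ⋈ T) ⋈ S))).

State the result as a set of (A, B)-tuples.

{(15, 10), (15, 12), (15, 22), (15, 27), (15, 33), (35, 10), (35, 12), (35, 22), (35, 27), (35, 33)}

R ⋈ T (natural join on D): {(n, 22, 28), (n, 22, 33), (n, 22, 4), (n, 26, 28), (n, 26, 33), (n, 26, 4), (u, 15, 10), (u, 15, 12), (u, 15, 22), (u, 15, 27), (u, 15, 33), (u, 35, 10), (u, 35, 12), (u, 35, 22), (u, 35, 27), (u, 35, 33), (u, 40, 10), (u, 40, 12), (u, 40, 22), (u, 40, 27), (u, 40, 33), (w, 39, 26)}
(R ⋈ T) ⋈ S (natural join on A): {(n, 26, 28, 28), (n, 26, 33, 28), (n, 26, 4, 28), (u, 15, 10, 20), (u, 15, 12, 20), (u, 15, 22, 20), (u, 15, 27, 20), (u, 15, 33, 20), (u, 35, 10, 1), (u, 35, 12, 1), (u, 35, 22, 1), (u, 35, 27, 1), (u, 35, 33, 1)}
Selection D != n: {(u, 15, 10, 20), (u, 15, 12, 20), (u, 15, 22, 20), (u, 15, 27, 20), (u, 15, 33, 20), (u, 35, 10, 1), (u, 35, 12, 1), (u, 35, 22, 1), (u, 35, 27, 1), (u, 35, 33, 1)}
π_{A, B} gives {(15, 10), (15, 12), (15, 22), (15, 27), (15, 33), (35, 10), (35, 12), (35, 22), (35, 27), (35, 33)}.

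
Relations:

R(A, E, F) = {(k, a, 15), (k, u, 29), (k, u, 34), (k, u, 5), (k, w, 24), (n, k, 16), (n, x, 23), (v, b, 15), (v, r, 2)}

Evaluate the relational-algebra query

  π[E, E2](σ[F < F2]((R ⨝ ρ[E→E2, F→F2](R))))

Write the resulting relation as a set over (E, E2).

ρ[E→E2, F→F2]: schema becomes (A, E2, F2); tuples unchanged.
Joining R and ρ[E→E2, F→F2](R) on A yields {(k, a, 15, a, 15), (k, a, 15, u, 29), (k, a, 15, u, 34), (k, a, 15, u, 5), (k, a, 15, w, 24), (k, u, 29, a, 15), (k, u, 29, u, 29), (k, u, 29, u, 34), (k, u, 29, u, 5), (k, u, 29, w, 24), (k, u, 34, a, 15), (k, u, 34, u, 29), (k, u, 34, u, 34), (k, u, 34, u, 5), (k, u, 34, w, 24), (k, u, 5, a, 15), (k, u, 5, u, 29), (k, u, 5, u, 34), (k, u, 5, u, 5), (k, u, 5, w, 24), (k, w, 24, a, 15), (k, w, 24, u, 29), (k, w, 24, u, 34), (k, w, 24, u, 5), (k, w, 24, w, 24), (n, k, 16, k, 16), (n, k, 16, x, 23), (n, x, 23, k, 16), (n, x, 23, x, 23), (v, b, 15, b, 15), (v, b, 15, r, 2), (v, r, 2, b, 15), (v, r, 2, r, 2)}.
σ[F < F2]: keep tuples satisfying F < F2 → {(k, a, 15, u, 29), (k, a, 15, u, 34), (k, a, 15, w, 24), (k, u, 29, u, 34), (k, u, 5, a, 15), (k, u, 5, u, 29), (k, u, 5, u, 34), (k, u, 5, w, 24), (k, w, 24, u, 29), (k, w, 24, u, 34), (n, k, 16, x, 23), (v, r, 2, b, 15)}
Keep only column(s) E, E2 (4 duplicate(s) eliminated): {(a, u), (a, w), (k, x), (r, b), (u, a), (u, u), (u, w), (w, u)}

{(a, u), (a, w), (k, x), (r, b), (u, a), (u, u), (u, w), (w, u)}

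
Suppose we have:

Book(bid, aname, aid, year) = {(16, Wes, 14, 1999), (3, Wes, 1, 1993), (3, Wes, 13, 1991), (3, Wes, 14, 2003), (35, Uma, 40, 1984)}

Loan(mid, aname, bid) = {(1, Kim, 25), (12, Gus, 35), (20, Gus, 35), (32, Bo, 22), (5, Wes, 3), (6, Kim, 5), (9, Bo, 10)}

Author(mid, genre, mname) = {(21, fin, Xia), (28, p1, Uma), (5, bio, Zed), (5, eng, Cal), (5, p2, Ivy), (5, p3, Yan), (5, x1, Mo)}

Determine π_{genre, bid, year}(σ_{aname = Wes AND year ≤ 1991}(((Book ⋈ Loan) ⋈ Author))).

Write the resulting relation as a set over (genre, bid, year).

{(bio, 3, 1991), (eng, 3, 1991), (p2, 3, 1991), (p3, 3, 1991), (x1, 3, 1991)}

Book ⋈ Loan (natural join on bid, aname): {(3, Wes, 1, 1993, 5), (3, Wes, 13, 1991, 5), (3, Wes, 14, 2003, 5)}
(Book ⋈ Loan) ⋈ Author (natural join on mid): {(3, Wes, 1, 1993, 5, bio, Zed), (3, Wes, 1, 1993, 5, eng, Cal), (3, Wes, 1, 1993, 5, p2, Ivy), (3, Wes, 1, 1993, 5, p3, Yan), (3, Wes, 1, 1993, 5, x1, Mo), (3, Wes, 13, 1991, 5, bio, Zed), (3, Wes, 13, 1991, 5, eng, Cal), (3, Wes, 13, 1991, 5, p2, Ivy), (3, Wes, 13, 1991, 5, p3, Yan), (3, Wes, 13, 1991, 5, x1, Mo), (3, Wes, 14, 2003, 5, bio, Zed), (3, Wes, 14, 2003, 5, eng, Cal), (3, Wes, 14, 2003, 5, p2, Ivy), (3, Wes, 14, 2003, 5, p3, Yan), (3, Wes, 14, 2003, 5, x1, Mo)}
Filtering on aname = Wes AND year ≤ 1991 leaves {(3, Wes, 13, 1991, 5, bio, Zed), (3, Wes, 13, 1991, 5, eng, Cal), (3, Wes, 13, 1991, 5, p2, Ivy), (3, Wes, 13, 1991, 5, p3, Yan), (3, Wes, 13, 1991, 5, x1, Mo)}.
π[genre, bid, year]: project onto (genre, bid, year) → {(bio, 3, 1991), (eng, 3, 1991), (p2, 3, 1991), (p3, 3, 1991), (x1, 3, 1991)}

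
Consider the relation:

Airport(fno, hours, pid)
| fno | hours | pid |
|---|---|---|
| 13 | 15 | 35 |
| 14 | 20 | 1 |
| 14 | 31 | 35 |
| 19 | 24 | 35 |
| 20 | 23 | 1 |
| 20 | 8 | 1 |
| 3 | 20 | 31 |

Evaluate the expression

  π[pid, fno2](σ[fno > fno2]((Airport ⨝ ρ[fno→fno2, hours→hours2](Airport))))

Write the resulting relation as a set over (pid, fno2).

{(1, 14), (35, 13), (35, 14)}

ρ[fno→fno2, hours→hours2]: schema becomes (fno2, hours2, pid); tuples unchanged.
Airport ⋈ ρ[fno→fno2, hours→hours2](Airport) (natural join on pid): {(13, 15, 35, 13, 15), (13, 15, 35, 14, 31), (13, 15, 35, 19, 24), (14, 20, 1, 14, 20), (14, 20, 1, 20, 23), (14, 20, 1, 20, 8), (14, 31, 35, 13, 15), (14, 31, 35, 14, 31), (14, 31, 35, 19, 24), (19, 24, 35, 13, 15), (19, 24, 35, 14, 31), (19, 24, 35, 19, 24), (20, 23, 1, 14, 20), (20, 23, 1, 20, 23), (20, 23, 1, 20, 8), (20, 8, 1, 14, 20), (20, 8, 1, 20, 23), (20, 8, 1, 20, 8), (3, 20, 31, 3, 20)}
Selection fno > fno2: {(14, 31, 35, 13, 15), (19, 24, 35, 13, 15), (19, 24, 35, 14, 31), (20, 23, 1, 14, 20), (20, 8, 1, 14, 20)}
Keep only column(s) pid, fno2 (2 duplicate(s) eliminated): {(1, 14), (35, 13), (35, 14)}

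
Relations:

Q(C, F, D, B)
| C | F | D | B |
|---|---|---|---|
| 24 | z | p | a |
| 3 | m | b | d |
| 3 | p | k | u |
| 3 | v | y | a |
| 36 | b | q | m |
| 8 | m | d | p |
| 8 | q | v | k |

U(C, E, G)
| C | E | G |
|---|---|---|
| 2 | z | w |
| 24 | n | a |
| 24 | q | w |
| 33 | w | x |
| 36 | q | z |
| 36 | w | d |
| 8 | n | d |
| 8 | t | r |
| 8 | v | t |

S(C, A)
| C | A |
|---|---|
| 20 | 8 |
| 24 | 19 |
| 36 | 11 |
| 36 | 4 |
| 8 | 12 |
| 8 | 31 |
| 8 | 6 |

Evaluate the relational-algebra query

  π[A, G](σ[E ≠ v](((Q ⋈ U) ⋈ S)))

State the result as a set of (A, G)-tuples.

{(11, d), (11, z), (12, d), (12, r), (19, a), (19, w), (31, d), (31, r), (4, d), (4, z), (6, d), (6, r)}

Joining Q and U on C yields {(24, z, p, a, n, a), (24, z, p, a, q, w), (36, b, q, m, q, z), (36, b, q, m, w, d), (8, m, d, p, n, d), (8, m, d, p, t, r), (8, m, d, p, v, t), (8, q, v, k, n, d), (8, q, v, k, t, r), (8, q, v, k, v, t)}.
Joining (Q ⋈ U) and S on C yields {(24, z, p, a, n, a, 19), (24, z, p, a, q, w, 19), (36, b, q, m, q, z, 11), (36, b, q, m, q, z, 4), (36, b, q, m, w, d, 11), (36, b, q, m, w, d, 4), (8, m, d, p, n, d, 12), (8, m, d, p, n, d, 31), (8, m, d, p, n, d, 6), (8, m, d, p, t, r, 12), (8, m, d, p, t, r, 31), (8, m, d, p, t, r, 6), (8, m, d, p, v, t, 12), (8, m, d, p, v, t, 31), (8, m, d, p, v, t, 6), (8, q, v, k, n, d, 12), (8, q, v, k, n, d, 31), (8, q, v, k, n, d, 6), (8, q, v, k, t, r, 12), (8, q, v, k, t, r, 31), (8, q, v, k, t, r, 6), (8, q, v, k, v, t, 12), (8, q, v, k, v, t, 31), (8, q, v, k, v, t, 6)}.
σ[E ≠ v]: keep tuples satisfying E ≠ v → {(24, z, p, a, n, a, 19), (24, z, p, a, q, w, 19), (36, b, q, m, q, z, 11), (36, b, q, m, q, z, 4), (36, b, q, m, w, d, 11), (36, b, q, m, w, d, 4), (8, m, d, p, n, d, 12), (8, m, d, p, n, d, 31), (8, m, d, p, n, d, 6), (8, m, d, p, t, r, 12), (8, m, d, p, t, r, 31), (8, m, d, p, t, r, 6), (8, q, v, k, n, d, 12), (8, q, v, k, n, d, 31), (8, q, v, k, n, d, 6), (8, q, v, k, t, r, 12), (8, q, v, k, t, r, 31), (8, q, v, k, t, r, 6)}
π[A, G]: project onto (A, G) (6 duplicate(s) eliminated) → {(11, d), (11, z), (12, d), (12, r), (19, a), (19, w), (31, d), (31, r), (4, d), (4, z), (6, d), (6, r)}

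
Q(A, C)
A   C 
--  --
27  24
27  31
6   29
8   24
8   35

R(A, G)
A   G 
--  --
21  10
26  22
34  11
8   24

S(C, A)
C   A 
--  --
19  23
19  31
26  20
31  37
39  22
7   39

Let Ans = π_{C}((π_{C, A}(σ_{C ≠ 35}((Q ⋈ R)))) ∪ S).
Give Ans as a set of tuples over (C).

{19, 24, 26, 31, 39, 7}

Q ⋈ R (natural join on A): {(8, 24, 24), (8, 35, 24)}
Selection C ≠ 35: {(8, 24, 24)}
Projecting to C, A: {(24, 8)}
Union: {(24, 8)} with {(19, 23), (19, 31), (26, 20), (31, 37), (39, 22), (7, 39)} → {(19, 23), (19, 31), (24, 8), (26, 20), (31, 37), (39, 22), (7, 39)}
Projecting to C (1 duplicate(s) eliminated): {19, 24, 26, 31, 39, 7}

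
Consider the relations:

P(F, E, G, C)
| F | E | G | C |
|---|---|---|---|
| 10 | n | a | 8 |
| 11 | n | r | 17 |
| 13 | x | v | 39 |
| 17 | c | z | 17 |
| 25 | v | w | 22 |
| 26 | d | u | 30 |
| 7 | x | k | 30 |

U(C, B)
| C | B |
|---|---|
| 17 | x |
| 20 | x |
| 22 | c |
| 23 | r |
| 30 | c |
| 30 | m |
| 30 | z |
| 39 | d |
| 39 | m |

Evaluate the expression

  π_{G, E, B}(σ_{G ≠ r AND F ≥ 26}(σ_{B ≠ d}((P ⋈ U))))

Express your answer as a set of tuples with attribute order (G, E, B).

{(u, d, c), (u, d, m), (u, d, z)}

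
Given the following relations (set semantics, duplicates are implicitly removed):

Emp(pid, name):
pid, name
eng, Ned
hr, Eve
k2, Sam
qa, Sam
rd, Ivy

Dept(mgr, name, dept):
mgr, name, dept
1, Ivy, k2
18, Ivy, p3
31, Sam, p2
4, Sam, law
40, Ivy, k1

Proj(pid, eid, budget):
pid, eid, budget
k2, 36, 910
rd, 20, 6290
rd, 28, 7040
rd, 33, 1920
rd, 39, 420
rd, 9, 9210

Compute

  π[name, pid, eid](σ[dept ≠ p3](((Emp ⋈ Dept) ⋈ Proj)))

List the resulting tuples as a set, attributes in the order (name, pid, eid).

{(Ivy, rd, 20), (Ivy, rd, 28), (Ivy, rd, 33), (Ivy, rd, 39), (Ivy, rd, 9), (Sam, k2, 36)}

Joining Emp and Dept on name yields {(k2, Sam, 31, p2), (k2, Sam, 4, law), (qa, Sam, 31, p2), (qa, Sam, 4, law), (rd, Ivy, 1, k2), (rd, Ivy, 18, p3), (rd, Ivy, 40, k1)}.
Joining (Emp ⋈ Dept) and Proj on pid yields {(k2, Sam, 31, p2, 36, 910), (k2, Sam, 4, law, 36, 910), (rd, Ivy, 1, k2, 20, 6290), (rd, Ivy, 1, k2, 28, 7040), (rd, Ivy, 1, k2, 33, 1920), (rd, Ivy, 1, k2, 39, 420), (rd, Ivy, 1, k2, 9, 9210), (rd, Ivy, 18, p3, 20, 6290), (rd, Ivy, 18, p3, 28, 7040), (rd, Ivy, 18, p3, 33, 1920), (rd, Ivy, 18, p3, 39, 420), (rd, Ivy, 18, p3, 9, 9210), (rd, Ivy, 40, k1, 20, 6290), (rd, Ivy, 40, k1, 28, 7040), (rd, Ivy, 40, k1, 33, 1920), (rd, Ivy, 40, k1, 39, 420), (rd, Ivy, 40, k1, 9, 9210)}.
Selection dept ≠ p3: {(k2, Sam, 31, p2, 36, 910), (k2, Sam, 4, law, 36, 910), (rd, Ivy, 1, k2, 20, 6290), (rd, Ivy, 1, k2, 28, 7040), (rd, Ivy, 1, k2, 33, 1920), (rd, Ivy, 1, k2, 39, 420), (rd, Ivy, 1, k2, 9, 9210), (rd, Ivy, 40, k1, 20, 6290), (rd, Ivy, 40, k1, 28, 7040), (rd, Ivy, 40, k1, 33, 1920), (rd, Ivy, 40, k1, 39, 420), (rd, Ivy, 40, k1, 9, 9210)}
Projecting to name, pid, eid (6 duplicate(s) eliminated): {(Ivy, rd, 20), (Ivy, rd, 28), (Ivy, rd, 33), (Ivy, rd, 39), (Ivy, rd, 9), (Sam, k2, 36)}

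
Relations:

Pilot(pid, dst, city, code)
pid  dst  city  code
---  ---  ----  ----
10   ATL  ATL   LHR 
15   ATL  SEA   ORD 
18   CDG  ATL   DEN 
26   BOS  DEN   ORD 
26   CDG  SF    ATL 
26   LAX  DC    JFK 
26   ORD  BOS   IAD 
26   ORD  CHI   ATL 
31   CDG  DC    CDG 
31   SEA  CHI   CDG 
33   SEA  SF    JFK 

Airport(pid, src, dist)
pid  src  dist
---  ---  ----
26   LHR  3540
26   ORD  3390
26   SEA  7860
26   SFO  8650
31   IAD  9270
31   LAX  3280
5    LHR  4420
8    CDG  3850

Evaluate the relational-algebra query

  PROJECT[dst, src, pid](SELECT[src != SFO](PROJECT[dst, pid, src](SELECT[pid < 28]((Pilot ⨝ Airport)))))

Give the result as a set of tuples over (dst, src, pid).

Pilot ⋈ Airport (natural join on pid): {(26, BOS, DEN, ORD, LHR, 3540), (26, BOS, DEN, ORD, ORD, 3390), (26, BOS, DEN, ORD, SEA, 7860), (26, BOS, DEN, ORD, SFO, 8650), (26, CDG, SF, ATL, LHR, 3540), (26, CDG, SF, ATL, ORD, 3390), (26, CDG, SF, ATL, SEA, 7860), (26, CDG, SF, ATL, SFO, 8650), (26, LAX, DC, JFK, LHR, 3540), (26, LAX, DC, JFK, ORD, 3390), (26, LAX, DC, JFK, SEA, 7860), (26, LAX, DC, JFK, SFO, 8650), (26, ORD, BOS, IAD, LHR, 3540), (26, ORD, BOS, IAD, ORD, 3390), (26, ORD, BOS, IAD, SEA, 7860), (26, ORD, BOS, IAD, SFO, 8650), (26, ORD, CHI, ATL, LHR, 3540), (26, ORD, CHI, ATL, ORD, 3390), (26, ORD, CHI, ATL, SEA, 7860), (26, ORD, CHI, ATL, SFO, 8650), (31, CDG, DC, CDG, IAD, 9270), (31, CDG, DC, CDG, LAX, 3280), (31, SEA, CHI, CDG, IAD, 9270), (31, SEA, CHI, CDG, LAX, 3280)}
Apply σ_{pid < 28}; surviving tuples: {(26, BOS, DEN, ORD, LHR, 3540), (26, BOS, DEN, ORD, ORD, 3390), (26, BOS, DEN, ORD, SEA, 7860), (26, BOS, DEN, ORD, SFO, 8650), (26, CDG, SF, ATL, LHR, 3540), (26, CDG, SF, ATL, ORD, 3390), (26, CDG, SF, ATL, SEA, 7860), (26, CDG, SF, ATL, SFO, 8650), (26, LAX, DC, JFK, LHR, 3540), (26, LAX, DC, JFK, ORD, 3390), (26, LAX, DC, JFK, SEA, 7860), (26, LAX, DC, JFK, SFO, 8650), (26, ORD, BOS, IAD, LHR, 3540), (26, ORD, BOS, IAD, ORD, 3390), (26, ORD, BOS, IAD, SEA, 7860), (26, ORD, BOS, IAD, SFO, 8650), (26, ORD, CHI, ATL, LHR, 3540), (26, ORD, CHI, ATL, ORD, 3390), (26, ORD, CHI, ATL, SEA, 7860), (26, ORD, CHI, ATL, SFO, 8650)}
Projecting to dst, pid, src (4 duplicate(s) eliminated): {(BOS, 26, LHR), (BOS, 26, ORD), (BOS, 26, SEA), (BOS, 26, SFO), (CDG, 26, LHR), (CDG, 26, ORD), (CDG, 26, SEA), (CDG, 26, SFO), (LAX, 26, LHR), (LAX, 26, ORD), (LAX, 26, SEA), (LAX, 26, SFO), (ORD, 26, LHR), (ORD, 26, ORD), (ORD, 26, SEA), (ORD, 26, SFO)}
Apply σ_{src != SFO}; surviving tuples: {(BOS, 26, LHR), (BOS, 26, ORD), (BOS, 26, SEA), (CDG, 26, LHR), (CDG, 26, ORD), (CDG, 26, SEA), (LAX, 26, LHR), (LAX, 26, ORD), (LAX, 26, SEA), (ORD, 26, LHR), (ORD, 26, ORD), (ORD, 26, SEA)}
Projecting to dst, src, pid: {(BOS, LHR, 26), (BOS, ORD, 26), (BOS, SEA, 26), (CDG, LHR, 26), (CDG, ORD, 26), (CDG, SEA, 26), (LAX, LHR, 26), (LAX, ORD, 26), (LAX, SEA, 26), (ORD, LHR, 26), (ORD, ORD, 26), (ORD, SEA, 26)}

{(BOS, LHR, 26), (BOS, ORD, 26), (BOS, SEA, 26), (CDG, LHR, 26), (CDG, ORD, 26), (CDG, SEA, 26), (LAX, LHR, 26), (LAX, ORD, 26), (LAX, SEA, 26), (ORD, LHR, 26), (ORD, ORD, 26), (ORD, SEA, 26)}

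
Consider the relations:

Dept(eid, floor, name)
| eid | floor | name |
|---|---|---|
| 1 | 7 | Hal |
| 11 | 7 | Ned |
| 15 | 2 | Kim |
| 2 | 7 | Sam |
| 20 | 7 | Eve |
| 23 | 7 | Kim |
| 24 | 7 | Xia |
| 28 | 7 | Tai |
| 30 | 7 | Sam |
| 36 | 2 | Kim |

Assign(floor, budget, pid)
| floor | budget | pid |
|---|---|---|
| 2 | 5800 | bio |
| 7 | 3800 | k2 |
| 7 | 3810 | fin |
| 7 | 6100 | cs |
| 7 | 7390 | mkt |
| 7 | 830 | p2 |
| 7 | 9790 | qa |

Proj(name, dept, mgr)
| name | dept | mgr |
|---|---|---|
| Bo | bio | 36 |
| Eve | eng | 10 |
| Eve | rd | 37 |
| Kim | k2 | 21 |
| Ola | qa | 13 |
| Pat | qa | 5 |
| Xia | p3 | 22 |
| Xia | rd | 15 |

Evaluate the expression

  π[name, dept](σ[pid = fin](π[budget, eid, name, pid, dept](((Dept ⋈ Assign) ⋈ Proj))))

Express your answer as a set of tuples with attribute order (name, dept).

Natural join on floor: {(1, 7, Hal, 3800, k2), (1, 7, Hal, 3810, fin), (1, 7, Hal, 6100, cs), (1, 7, Hal, 7390, mkt), (1, 7, Hal, 830, p2), (1, 7, Hal, 9790, qa), (11, 7, Ned, 3800, k2), (11, 7, Ned, 3810, fin), (11, 7, Ned, 6100, cs), (11, 7, Ned, 7390, mkt), (11, 7, Ned, 830, p2), (11, 7, Ned, 9790, qa), (15, 2, Kim, 5800, bio), (2, 7, Sam, 3800, k2), (2, 7, Sam, 3810, fin), (2, 7, Sam, 6100, cs), (2, 7, Sam, 7390, mkt), (2, 7, Sam, 830, p2), (2, 7, Sam, 9790, qa), (20, 7, Eve, 3800, k2), (20, 7, Eve, 3810, fin), (20, 7, Eve, 6100, cs), (20, 7, Eve, 7390, mkt), (20, 7, Eve, 830, p2), (20, 7, Eve, 9790, qa), (23, 7, Kim, 3800, k2), (23, 7, Kim, 3810, fin), (23, 7, Kim, 6100, cs), (23, 7, Kim, 7390, mkt), (23, 7, Kim, 830, p2), (23, 7, Kim, 9790, qa), (24, 7, Xia, 3800, k2), (24, 7, Xia, 3810, fin), (24, 7, Xia, 6100, cs), (24, 7, Xia, 7390, mkt), (24, 7, Xia, 830, p2), (24, 7, Xia, 9790, qa), (28, 7, Tai, 3800, k2), (28, 7, Tai, 3810, fin), (28, 7, Tai, 6100, cs), (28, 7, Tai, 7390, mkt), (28, 7, Tai, 830, p2), (28, 7, Tai, 9790, qa), (30, 7, Sam, 3800, k2), (30, 7, Sam, 3810, fin), (30, 7, Sam, 6100, cs), (30, 7, Sam, 7390, mkt), (30, 7, Sam, 830, p2), (30, 7, Sam, 9790, qa), (36, 2, Kim, 5800, bio)}
Natural join on name: {(15, 2, Kim, 5800, bio, k2, 21), (20, 7, Eve, 3800, k2, eng, 10), (20, 7, Eve, 3800, k2, rd, 37), (20, 7, Eve, 3810, fin, eng, 10), (20, 7, Eve, 3810, fin, rd, 37), (20, 7, Eve, 6100, cs, eng, 10), (20, 7, Eve, 6100, cs, rd, 37), (20, 7, Eve, 7390, mkt, eng, 10), (20, 7, Eve, 7390, mkt, rd, 37), (20, 7, Eve, 830, p2, eng, 10), (20, 7, Eve, 830, p2, rd, 37), (20, 7, Eve, 9790, qa, eng, 10), (20, 7, Eve, 9790, qa, rd, 37), (23, 7, Kim, 3800, k2, k2, 21), (23, 7, Kim, 3810, fin, k2, 21), (23, 7, Kim, 6100, cs, k2, 21), (23, 7, Kim, 7390, mkt, k2, 21), (23, 7, Kim, 830, p2, k2, 21), (23, 7, Kim, 9790, qa, k2, 21), (24, 7, Xia, 3800, k2, p3, 22), (24, 7, Xia, 3800, k2, rd, 15), (24, 7, Xia, 3810, fin, p3, 22), (24, 7, Xia, 3810, fin, rd, 15), (24, 7, Xia, 6100, cs, p3, 22), (24, 7, Xia, 6100, cs, rd, 15), (24, 7, Xia, 7390, mkt, p3, 22), (24, 7, Xia, 7390, mkt, rd, 15), (24, 7, Xia, 830, p2, p3, 22), (24, 7, Xia, 830, p2, rd, 15), (24, 7, Xia, 9790, qa, p3, 22), (24, 7, Xia, 9790, qa, rd, 15), (36, 2, Kim, 5800, bio, k2, 21)}
Keep only column(s) budget, eid, name, pid, dept: {(3800, 20, Eve, k2, eng), (3800, 20, Eve, k2, rd), (3800, 23, Kim, k2, k2), (3800, 24, Xia, k2, p3), (3800, 24, Xia, k2, rd), (3810, 20, Eve, fin, eng), (3810, 20, Eve, fin, rd), (3810, 23, Kim, fin, k2), (3810, 24, Xia, fin, p3), (3810, 24, Xia, fin, rd), (5800, 15, Kim, bio, k2), (5800, 36, Kim, bio, k2), (6100, 20, Eve, cs, eng), (6100, 20, Eve, cs, rd), (6100, 23, Kim, cs, k2), (6100, 24, Xia, cs, p3), (6100, 24, Xia, cs, rd), (7390, 20, Eve, mkt, eng), (7390, 20, Eve, mkt, rd), (7390, 23, Kim, mkt, k2), (7390, 24, Xia, mkt, p3), (7390, 24, Xia, mkt, rd), (830, 20, Eve, p2, eng), (830, 20, Eve, p2, rd), (830, 23, Kim, p2, k2), (830, 24, Xia, p2, p3), (830, 24, Xia, p2, rd), (9790, 20, Eve, qa, eng), (9790, 20, Eve, qa, rd), (9790, 23, Kim, qa, k2), (9790, 24, Xia, qa, p3), (9790, 24, Xia, qa, rd)}
σ[pid = fin]: keep tuples satisfying pid = fin → {(3810, 20, Eve, fin, eng), (3810, 20, Eve, fin, rd), (3810, 23, Kim, fin, k2), (3810, 24, Xia, fin, p3), (3810, 24, Xia, fin, rd)}
Keep only column(s) name, dept: {(Eve, eng), (Eve, rd), (Kim, k2), (Xia, p3), (Xia, rd)}

{(Eve, eng), (Eve, rd), (Kim, k2), (Xia, p3), (Xia, rd)}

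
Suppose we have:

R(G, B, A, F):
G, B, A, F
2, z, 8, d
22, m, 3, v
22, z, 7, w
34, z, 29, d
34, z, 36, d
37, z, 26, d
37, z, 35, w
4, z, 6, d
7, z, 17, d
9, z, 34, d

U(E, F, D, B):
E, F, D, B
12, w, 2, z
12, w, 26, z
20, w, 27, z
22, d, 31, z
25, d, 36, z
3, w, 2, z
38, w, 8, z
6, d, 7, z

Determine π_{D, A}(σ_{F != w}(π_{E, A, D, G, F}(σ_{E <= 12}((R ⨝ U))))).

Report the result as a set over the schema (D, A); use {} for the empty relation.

{(7, 17), (7, 26), (7, 29), (7, 34), (7, 36), (7, 6), (7, 8)}

Natural join on B, F: {(2, z, 8, d, 22, 31), (2, z, 8, d, 25, 36), (2, z, 8, d, 6, 7), (22, z, 7, w, 12, 2), (22, z, 7, w, 12, 26), (22, z, 7, w, 20, 27), (22, z, 7, w, 3, 2), (22, z, 7, w, 38, 8), (34, z, 29, d, 22, 31), (34, z, 29, d, 25, 36), (34, z, 29, d, 6, 7), (34, z, 36, d, 22, 31), (34, z, 36, d, 25, 36), (34, z, 36, d, 6, 7), (37, z, 26, d, 22, 31), (37, z, 26, d, 25, 36), (37, z, 26, d, 6, 7), (37, z, 35, w, 12, 2), (37, z, 35, w, 12, 26), (37, z, 35, w, 20, 27), (37, z, 35, w, 3, 2), (37, z, 35, w, 38, 8), (4, z, 6, d, 22, 31), (4, z, 6, d, 25, 36), (4, z, 6, d, 6, 7), (7, z, 17, d, 22, 31), (7, z, 17, d, 25, 36), (7, z, 17, d, 6, 7), (9, z, 34, d, 22, 31), (9, z, 34, d, 25, 36), (9, z, 34, d, 6, 7)}
σ[E <= 12]: keep tuples satisfying E <= 12 → {(2, z, 8, d, 6, 7), (22, z, 7, w, 12, 2), (22, z, 7, w, 12, 26), (22, z, 7, w, 3, 2), (34, z, 29, d, 6, 7), (34, z, 36, d, 6, 7), (37, z, 26, d, 6, 7), (37, z, 35, w, 12, 2), (37, z, 35, w, 12, 26), (37, z, 35, w, 3, 2), (4, z, 6, d, 6, 7), (7, z, 17, d, 6, 7), (9, z, 34, d, 6, 7)}
π_{E, A, D, G, F} gives {(12, 35, 2, 37, w), (12, 35, 26, 37, w), (12, 7, 2, 22, w), (12, 7, 26, 22, w), (3, 35, 2, 37, w), (3, 7, 2, 22, w), (6, 17, 7, 7, d), (6, 26, 7, 37, d), (6, 29, 7, 34, d), (6, 34, 7, 9, d), (6, 36, 7, 34, d), (6, 6, 7, 4, d), (6, 8, 7, 2, d)}.
σ[F != w]: keep tuples satisfying F != w → {(6, 17, 7, 7, d), (6, 26, 7, 37, d), (6, 29, 7, 34, d), (6, 34, 7, 9, d), (6, 36, 7, 34, d), (6, 6, 7, 4, d), (6, 8, 7, 2, d)}
π_{D, A} gives {(7, 17), (7, 26), (7, 29), (7, 34), (7, 36), (7, 6), (7, 8)}.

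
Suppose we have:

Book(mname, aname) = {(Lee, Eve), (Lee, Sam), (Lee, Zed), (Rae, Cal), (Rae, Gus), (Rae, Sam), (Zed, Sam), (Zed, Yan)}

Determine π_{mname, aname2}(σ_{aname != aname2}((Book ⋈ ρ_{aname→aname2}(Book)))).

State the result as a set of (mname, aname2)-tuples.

ρ[aname→aname2]: schema becomes (mname, aname2); tuples unchanged.
Book ⋈ ρ_{aname→aname2}(Book) (natural join on mname): {(Lee, Eve, Eve), (Lee, Eve, Sam), (Lee, Eve, Zed), (Lee, Sam, Eve), (Lee, Sam, Sam), (Lee, Sam, Zed), (Lee, Zed, Eve), (Lee, Zed, Sam), (Lee, Zed, Zed), (Rae, Cal, Cal), (Rae, Cal, Gus), (Rae, Cal, Sam), (Rae, Gus, Cal), (Rae, Gus, Gus), (Rae, Gus, Sam), (Rae, Sam, Cal), (Rae, Sam, Gus), (Rae, Sam, Sam), (Zed, Sam, Sam), (Zed, Sam, Yan), (Zed, Yan, Sam), (Zed, Yan, Yan)}
Filtering on aname != aname2 leaves {(Lee, Eve, Sam), (Lee, Eve, Zed), (Lee, Sam, Eve), (Lee, Sam, Zed), (Lee, Zed, Eve), (Lee, Zed, Sam), (Rae, Cal, Gus), (Rae, Cal, Sam), (Rae, Gus, Cal), (Rae, Gus, Sam), (Rae, Sam, Cal), (Rae, Sam, Gus), (Zed, Sam, Yan), (Zed, Yan, Sam)}.
π_{mname, aname2} gives {(Lee, Eve), (Lee, Sam), (Lee, Zed), (Rae, Cal), (Rae, Gus), (Rae, Sam), (Zed, Sam), (Zed, Yan)} (6 duplicate(s) eliminated).

{(Lee, Eve), (Lee, Sam), (Lee, Zed), (Rae, Cal), (Rae, Gus), (Rae, Sam), (Zed, Sam), (Zed, Yan)}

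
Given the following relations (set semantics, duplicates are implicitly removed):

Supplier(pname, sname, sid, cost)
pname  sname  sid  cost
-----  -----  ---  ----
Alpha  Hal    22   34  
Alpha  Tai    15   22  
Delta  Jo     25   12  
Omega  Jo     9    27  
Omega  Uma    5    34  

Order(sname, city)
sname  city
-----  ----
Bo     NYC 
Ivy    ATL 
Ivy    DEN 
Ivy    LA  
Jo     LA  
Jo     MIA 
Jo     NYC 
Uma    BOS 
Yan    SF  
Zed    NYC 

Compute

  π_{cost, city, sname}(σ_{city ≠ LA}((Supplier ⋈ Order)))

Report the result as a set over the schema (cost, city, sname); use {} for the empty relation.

{(12, MIA, Jo), (12, NYC, Jo), (27, MIA, Jo), (27, NYC, Jo), (34, BOS, Uma)}

Natural join on sname: {(Delta, Jo, 25, 12, LA), (Delta, Jo, 25, 12, MIA), (Delta, Jo, 25, 12, NYC), (Omega, Jo, 9, 27, LA), (Omega, Jo, 9, 27, MIA), (Omega, Jo, 9, 27, NYC), (Omega, Uma, 5, 34, BOS)}
Filtering on city ≠ LA leaves {(Delta, Jo, 25, 12, MIA), (Delta, Jo, 25, 12, NYC), (Omega, Jo, 9, 27, MIA), (Omega, Jo, 9, 27, NYC), (Omega, Uma, 5, 34, BOS)}.
Keep only column(s) cost, city, sname: {(12, MIA, Jo), (12, NYC, Jo), (27, MIA, Jo), (27, NYC, Jo), (34, BOS, Uma)}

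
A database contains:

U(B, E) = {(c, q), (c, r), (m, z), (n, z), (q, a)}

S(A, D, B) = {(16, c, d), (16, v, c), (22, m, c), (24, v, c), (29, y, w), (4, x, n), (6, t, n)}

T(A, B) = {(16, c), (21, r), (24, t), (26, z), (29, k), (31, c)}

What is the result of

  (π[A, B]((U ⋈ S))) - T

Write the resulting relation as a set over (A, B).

U ⋈ S (natural join on B): {(c, q, 16, v), (c, q, 22, m), (c, q, 24, v), (c, r, 16, v), (c, r, 22, m), (c, r, 24, v), (n, z, 4, x), (n, z, 6, t)}
Projecting to A, B (3 duplicate(s) eliminated): {(16, c), (22, c), (24, c), (4, n), (6, n)}
Difference: {(16, c), (22, c), (24, c), (4, n), (6, n)} with {(16, c), (21, r), (24, t), (26, z), (29, k), (31, c)} → {(22, c), (24, c), (4, n), (6, n)}

{(22, c), (24, c), (4, n), (6, n)}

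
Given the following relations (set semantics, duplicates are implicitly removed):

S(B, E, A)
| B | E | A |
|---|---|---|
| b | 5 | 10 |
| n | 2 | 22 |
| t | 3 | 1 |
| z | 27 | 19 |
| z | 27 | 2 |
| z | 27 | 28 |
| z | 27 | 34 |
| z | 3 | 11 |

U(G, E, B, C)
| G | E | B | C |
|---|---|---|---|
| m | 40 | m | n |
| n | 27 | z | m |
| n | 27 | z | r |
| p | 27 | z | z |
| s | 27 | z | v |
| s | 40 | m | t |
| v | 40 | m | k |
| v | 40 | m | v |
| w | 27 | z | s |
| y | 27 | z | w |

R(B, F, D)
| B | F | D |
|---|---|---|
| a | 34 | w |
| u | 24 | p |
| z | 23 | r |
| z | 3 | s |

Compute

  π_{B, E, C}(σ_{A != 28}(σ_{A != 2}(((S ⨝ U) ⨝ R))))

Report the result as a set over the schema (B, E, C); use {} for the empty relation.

S ⋈ U (natural join on B, E): {(z, 27, 19, n, m), (z, 27, 19, n, r), (z, 27, 19, p, z), (z, 27, 19, s, v), (z, 27, 19, w, s), (z, 27, 19, y, w), (z, 27, 2, n, m), (z, 27, 2, n, r), (z, 27, 2, p, z), (z, 27, 2, s, v), (z, 27, 2, w, s), (z, 27, 2, y, w), (z, 27, 28, n, m), (z, 27, 28, n, r), (z, 27, 28, p, z), (z, 27, 28, s, v), (z, 27, 28, w, s), (z, 27, 28, y, w), (z, 27, 34, n, m), (z, 27, 34, n, r), (z, 27, 34, p, z), (z, 27, 34, s, v), (z, 27, 34, w, s), (z, 27, 34, y, w)}
(S ⨝ U) ⋈ R (natural join on B): {(z, 27, 19, n, m, 23, r), (z, 27, 19, n, m, 3, s), (z, 27, 19, n, r, 23, r), (z, 27, 19, n, r, 3, s), (z, 27, 19, p, z, 23, r), (z, 27, 19, p, z, 3, s), (z, 27, 19, s, v, 23, r), (z, 27, 19, s, v, 3, s), (z, 27, 19, w, s, 23, r), (z, 27, 19, w, s, 3, s), (z, 27, 19, y, w, 23, r), (z, 27, 19, y, w, 3, s), (z, 27, 2, n, m, 23, r), (z, 27, 2, n, m, 3, s), (z, 27, 2, n, r, 23, r), (z, 27, 2, n, r, 3, s), (z, 27, 2, p, z, 23, r), (z, 27, 2, p, z, 3, s), (z, 27, 2, s, v, 23, r), (z, 27, 2, s, v, 3, s), (z, 27, 2, w, s, 23, r), (z, 27, 2, w, s, 3, s), (z, 27, 2, y, w, 23, r), (z, 27, 2, y, w, 3, s), (z, 27, 28, n, m, 23, r), (z, 27, 28, n, m, 3, s), (z, 27, 28, n, r, 23, r), (z, 27, 28, n, r, 3, s), (z, 27, 28, p, z, 23, r), (z, 27, 28, p, z, 3, s), (z, 27, 28, s, v, 23, r), (z, 27, 28, s, v, 3, s), (z, 27, 28, w, s, 23, r), (z, 27, 28, w, s, 3, s), (z, 27, 28, y, w, 23, r), (z, 27, 28, y, w, 3, s), (z, 27, 34, n, m, 23, r), (z, 27, 34, n, m, 3, s), (z, 27, 34, n, r, 23, r), (z, 27, 34, n, r, 3, s), (z, 27, 34, p, z, 23, r), (z, 27, 34, p, z, 3, s), (z, 27, 34, s, v, 23, r), (z, 27, 34, s, v, 3, s), (z, 27, 34, w, s, 23, r), (z, 27, 34, w, s, 3, s), (z, 27, 34, y, w, 23, r), (z, 27, 34, y, w, 3, s)}
Apply σ_{A != 2}; surviving tuples: {(z, 27, 19, n, m, 23, r), (z, 27, 19, n, m, 3, s), (z, 27, 19, n, r, 23, r), (z, 27, 19, n, r, 3, s), (z, 27, 19, p, z, 23, r), (z, 27, 19, p, z, 3, s), (z, 27, 19, s, v, 23, r), (z, 27, 19, s, v, 3, s), (z, 27, 19, w, s, 23, r), (z, 27, 19, w, s, 3, s), (z, 27, 19, y, w, 23, r), (z, 27, 19, y, w, 3, s), (z, 27, 28, n, m, 23, r), (z, 27, 28, n, m, 3, s), (z, 27, 28, n, r, 23, r), (z, 27, 28, n, r, 3, s), (z, 27, 28, p, z, 23, r), (z, 27, 28, p, z, 3, s), (z, 27, 28, s, v, 23, r), (z, 27, 28, s, v, 3, s), (z, 27, 28, w, s, 23, r), (z, 27, 28, w, s, 3, s), (z, 27, 28, y, w, 23, r), (z, 27, 28, y, w, 3, s), (z, 27, 34, n, m, 23, r), (z, 27, 34, n, m, 3, s), (z, 27, 34, n, r, 23, r), (z, 27, 34, n, r, 3, s), (z, 27, 34, p, z, 23, r), (z, 27, 34, p, z, 3, s), (z, 27, 34, s, v, 23, r), (z, 27, 34, s, v, 3, s), (z, 27, 34, w, s, 23, r), (z, 27, 34, w, s, 3, s), (z, 27, 34, y, w, 23, r), (z, 27, 34, y, w, 3, s)}
Apply σ_{A != 28}; surviving tuples: {(z, 27, 19, n, m, 23, r), (z, 27, 19, n, m, 3, s), (z, 27, 19, n, r, 23, r), (z, 27, 19, n, r, 3, s), (z, 27, 19, p, z, 23, r), (z, 27, 19, p, z, 3, s), (z, 27, 19, s, v, 23, r), (z, 27, 19, s, v, 3, s), (z, 27, 19, w, s, 23, r), (z, 27, 19, w, s, 3, s), (z, 27, 19, y, w, 23, r), (z, 27, 19, y, w, 3, s), (z, 27, 34, n, m, 23, r), (z, 27, 34, n, m, 3, s), (z, 27, 34, n, r, 23, r), (z, 27, 34, n, r, 3, s), (z, 27, 34, p, z, 23, r), (z, 27, 34, p, z, 3, s), (z, 27, 34, s, v, 23, r), (z, 27, 34, s, v, 3, s), (z, 27, 34, w, s, 23, r), (z, 27, 34, w, s, 3, s), (z, 27, 34, y, w, 23, r), (z, 27, 34, y, w, 3, s)}
π_{B, E, C} gives {(z, 27, m), (z, 27, r), (z, 27, s), (z, 27, v), (z, 27, w), (z, 27, z)} (18 duplicate(s) eliminated).

{(z, 27, m), (z, 27, r), (z, 27, s), (z, 27, v), (z, 27, w), (z, 27, z)}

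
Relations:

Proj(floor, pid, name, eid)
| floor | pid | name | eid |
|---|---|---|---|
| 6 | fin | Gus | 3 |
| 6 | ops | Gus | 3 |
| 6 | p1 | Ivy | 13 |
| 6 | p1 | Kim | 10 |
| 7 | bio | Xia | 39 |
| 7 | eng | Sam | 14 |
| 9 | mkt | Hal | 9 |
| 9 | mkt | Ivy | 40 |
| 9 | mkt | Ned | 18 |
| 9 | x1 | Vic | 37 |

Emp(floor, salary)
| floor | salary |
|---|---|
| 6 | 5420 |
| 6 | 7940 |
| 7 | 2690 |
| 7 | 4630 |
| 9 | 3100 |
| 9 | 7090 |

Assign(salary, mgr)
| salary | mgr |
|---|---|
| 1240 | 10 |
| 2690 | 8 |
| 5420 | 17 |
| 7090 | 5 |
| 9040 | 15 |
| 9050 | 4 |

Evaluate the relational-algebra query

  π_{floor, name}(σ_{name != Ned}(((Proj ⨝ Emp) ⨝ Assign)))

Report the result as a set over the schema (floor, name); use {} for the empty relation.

{(6, Gus), (6, Ivy), (6, Kim), (7, Sam), (7, Xia), (9, Hal), (9, Ivy), (9, Vic)}

Natural join on floor: {(6, fin, Gus, 3, 5420), (6, fin, Gus, 3, 7940), (6, ops, Gus, 3, 5420), (6, ops, Gus, 3, 7940), (6, p1, Ivy, 13, 5420), (6, p1, Ivy, 13, 7940), (6, p1, Kim, 10, 5420), (6, p1, Kim, 10, 7940), (7, bio, Xia, 39, 2690), (7, bio, Xia, 39, 4630), (7, eng, Sam, 14, 2690), (7, eng, Sam, 14, 4630), (9, mkt, Hal, 9, 3100), (9, mkt, Hal, 9, 7090), (9, mkt, Ivy, 40, 3100), (9, mkt, Ivy, 40, 7090), (9, mkt, Ned, 18, 3100), (9, mkt, Ned, 18, 7090), (9, x1, Vic, 37, 3100), (9, x1, Vic, 37, 7090)}
Natural join on salary: {(6, fin, Gus, 3, 5420, 17), (6, ops, Gus, 3, 5420, 17), (6, p1, Ivy, 13, 5420, 17), (6, p1, Kim, 10, 5420, 17), (7, bio, Xia, 39, 2690, 8), (7, eng, Sam, 14, 2690, 8), (9, mkt, Hal, 9, 7090, 5), (9, mkt, Ivy, 40, 7090, 5), (9, mkt, Ned, 18, 7090, 5), (9, x1, Vic, 37, 7090, 5)}
Selection name != Ned: {(6, fin, Gus, 3, 5420, 17), (6, ops, Gus, 3, 5420, 17), (6, p1, Ivy, 13, 5420, 17), (6, p1, Kim, 10, 5420, 17), (7, bio, Xia, 39, 2690, 8), (7, eng, Sam, 14, 2690, 8), (9, mkt, Hal, 9, 7090, 5), (9, mkt, Ivy, 40, 7090, 5), (9, x1, Vic, 37, 7090, 5)}
π_{floor, name} gives {(6, Gus), (6, Ivy), (6, Kim), (7, Sam), (7, Xia), (9, Hal), (9, Ivy), (9, Vic)} (1 duplicate(s) eliminated).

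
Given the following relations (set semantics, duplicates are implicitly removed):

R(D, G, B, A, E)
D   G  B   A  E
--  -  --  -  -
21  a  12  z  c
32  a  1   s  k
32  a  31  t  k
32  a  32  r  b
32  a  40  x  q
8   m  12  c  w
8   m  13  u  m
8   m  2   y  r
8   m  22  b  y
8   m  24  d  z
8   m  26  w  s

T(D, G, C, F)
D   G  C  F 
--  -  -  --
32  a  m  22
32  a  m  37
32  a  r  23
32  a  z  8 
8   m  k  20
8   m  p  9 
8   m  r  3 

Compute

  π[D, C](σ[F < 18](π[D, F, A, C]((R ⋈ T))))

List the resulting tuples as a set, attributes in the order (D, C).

Natural join on D, G: {(32, a, 1, s, k, m, 22), (32, a, 1, s, k, m, 37), (32, a, 1, s, k, r, 23), (32, a, 1, s, k, z, 8), (32, a, 31, t, k, m, 22), (32, a, 31, t, k, m, 37), (32, a, 31, t, k, r, 23), (32, a, 31, t, k, z, 8), (32, a, 32, r, b, m, 22), (32, a, 32, r, b, m, 37), (32, a, 32, r, b, r, 23), (32, a, 32, r, b, z, 8), (32, a, 40, x, q, m, 22), (32, a, 40, x, q, m, 37), (32, a, 40, x, q, r, 23), (32, a, 40, x, q, z, 8), (8, m, 12, c, w, k, 20), (8, m, 12, c, w, p, 9), (8, m, 12, c, w, r, 3), (8, m, 13, u, m, k, 20), (8, m, 13, u, m, p, 9), (8, m, 13, u, m, r, 3), (8, m, 2, y, r, k, 20), (8, m, 2, y, r, p, 9), (8, m, 2, y, r, r, 3), (8, m, 22, b, y, k, 20), (8, m, 22, b, y, p, 9), (8, m, 22, b, y, r, 3), (8, m, 24, d, z, k, 20), (8, m, 24, d, z, p, 9), (8, m, 24, d, z, r, 3), (8, m, 26, w, s, k, 20), (8, m, 26, w, s, p, 9), (8, m, 26, w, s, r, 3)}
π_{D, F, A, C} gives {(32, 22, r, m), (32, 22, s, m), (32, 22, t, m), (32, 22, x, m), (32, 23, r, r), (32, 23, s, r), (32, 23, t, r), (32, 23, x, r), (32, 37, r, m), (32, 37, s, m), (32, 37, t, m), (32, 37, x, m), (32, 8, r, z), (32, 8, s, z), (32, 8, t, z), (32, 8, x, z), (8, 20, b, k), (8, 20, c, k), (8, 20, d, k), (8, 20, u, k), (8, 20, w, k), (8, 20, y, k), (8, 3, b, r), (8, 3, c, r), (8, 3, d, r), (8, 3, u, r), (8, 3, w, r), (8, 3, y, r), (8, 9, b, p), (8, 9, c, p), (8, 9, d, p), (8, 9, u, p), (8, 9, w, p), (8, 9, y, p)}.
Apply σ_{F < 18}; surviving tuples: {(32, 8, r, z), (32, 8, s, z), (32, 8, t, z), (32, 8, x, z), (8, 3, b, r), (8, 3, c, r), (8, 3, d, r), (8, 3, u, r), (8, 3, w, r), (8, 3, y, r), (8, 9, b, p), (8, 9, c, p), (8, 9, d, p), (8, 9, u, p), (8, 9, w, p), (8, 9, y, p)}
π_{D, C} gives {(32, z), (8, p), (8, r)} (13 duplicate(s) eliminated).

{(32, z), (8, p), (8, r)}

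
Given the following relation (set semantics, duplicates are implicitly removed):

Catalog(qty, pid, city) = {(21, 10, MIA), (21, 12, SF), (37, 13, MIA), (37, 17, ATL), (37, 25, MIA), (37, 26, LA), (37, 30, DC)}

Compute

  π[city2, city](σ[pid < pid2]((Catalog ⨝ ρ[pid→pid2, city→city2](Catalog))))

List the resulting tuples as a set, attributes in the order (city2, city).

{(ATL, MIA), (DC, ATL), (DC, LA), (DC, MIA), (LA, ATL), (LA, MIA), (MIA, ATL), (MIA, MIA), (SF, MIA)}

ρ[pid→pid2, city→city2]: schema becomes (qty, pid2, city2); tuples unchanged.
Joining Catalog and ρ[pid→pid2, city→city2](Catalog) on qty yields {(21, 10, MIA, 10, MIA), (21, 10, MIA, 12, SF), (21, 12, SF, 10, MIA), (21, 12, SF, 12, SF), (37, 13, MIA, 13, MIA), (37, 13, MIA, 17, ATL), (37, 13, MIA, 25, MIA), (37, 13, MIA, 26, LA), (37, 13, MIA, 30, DC), (37, 17, ATL, 13, MIA), (37, 17, ATL, 17, ATL), (37, 17, ATL, 25, MIA), (37, 17, ATL, 26, LA), (37, 17, ATL, 30, DC), (37, 25, MIA, 13, MIA), (37, 25, MIA, 17, ATL), (37, 25, MIA, 25, MIA), (37, 25, MIA, 26, LA), (37, 25, MIA, 30, DC), (37, 26, LA, 13, MIA), (37, 26, LA, 17, ATL), (37, 26, LA, 25, MIA), (37, 26, LA, 26, LA), (37, 26, LA, 30, DC), (37, 30, DC, 13, MIA), (37, 30, DC, 17, ATL), (37, 30, DC, 25, MIA), (37, 30, DC, 26, LA), (37, 30, DC, 30, DC)}.
Apply σ_{pid < pid2}; surviving tuples: {(21, 10, MIA, 12, SF), (37, 13, MIA, 17, ATL), (37, 13, MIA, 25, MIA), (37, 13, MIA, 26, LA), (37, 13, MIA, 30, DC), (37, 17, ATL, 25, MIA), (37, 17, ATL, 26, LA), (37, 17, ATL, 30, DC), (37, 25, MIA, 26, LA), (37, 25, MIA, 30, DC), (37, 26, LA, 30, DC)}
Keep only column(s) city2, city (2 duplicate(s) eliminated): {(ATL, MIA), (DC, ATL), (DC, LA), (DC, MIA), (LA, ATL), (LA, MIA), (MIA, ATL), (MIA, MIA), (SF, MIA)}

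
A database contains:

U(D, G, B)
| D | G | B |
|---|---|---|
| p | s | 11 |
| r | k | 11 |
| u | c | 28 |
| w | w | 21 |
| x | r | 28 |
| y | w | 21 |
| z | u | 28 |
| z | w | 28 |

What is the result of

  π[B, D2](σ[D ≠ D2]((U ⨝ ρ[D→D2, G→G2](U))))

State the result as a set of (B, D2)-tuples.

{(11, p), (11, r), (21, w), (21, y), (28, u), (28, x), (28, z)}

ρ[D→D2, G→G2]: schema becomes (D2, G2, B); tuples unchanged.
Natural join on B: {(p, s, 11, p, s), (p, s, 11, r, k), (r, k, 11, p, s), (r, k, 11, r, k), (u, c, 28, u, c), (u, c, 28, x, r), (u, c, 28, z, u), (u, c, 28, z, w), (w, w, 21, w, w), (w, w, 21, y, w), (x, r, 28, u, c), (x, r, 28, x, r), (x, r, 28, z, u), (x, r, 28, z, w), (y, w, 21, w, w), (y, w, 21, y, w), (z, u, 28, u, c), (z, u, 28, x, r), (z, u, 28, z, u), (z, u, 28, z, w), (z, w, 28, u, c), (z, w, 28, x, r), (z, w, 28, z, u), (z, w, 28, z, w)}
σ[D ≠ D2]: keep tuples satisfying D ≠ D2 → {(p, s, 11, r, k), (r, k, 11, p, s), (u, c, 28, x, r), (u, c, 28, z, u), (u, c, 28, z, w), (w, w, 21, y, w), (x, r, 28, u, c), (x, r, 28, z, u), (x, r, 28, z, w), (y, w, 21, w, w), (z, u, 28, u, c), (z, u, 28, x, r), (z, w, 28, u, c), (z, w, 28, x, r)}
π_{B, D2} gives {(11, p), (11, r), (21, w), (21, y), (28, u), (28, x), (28, z)} (7 duplicate(s) eliminated).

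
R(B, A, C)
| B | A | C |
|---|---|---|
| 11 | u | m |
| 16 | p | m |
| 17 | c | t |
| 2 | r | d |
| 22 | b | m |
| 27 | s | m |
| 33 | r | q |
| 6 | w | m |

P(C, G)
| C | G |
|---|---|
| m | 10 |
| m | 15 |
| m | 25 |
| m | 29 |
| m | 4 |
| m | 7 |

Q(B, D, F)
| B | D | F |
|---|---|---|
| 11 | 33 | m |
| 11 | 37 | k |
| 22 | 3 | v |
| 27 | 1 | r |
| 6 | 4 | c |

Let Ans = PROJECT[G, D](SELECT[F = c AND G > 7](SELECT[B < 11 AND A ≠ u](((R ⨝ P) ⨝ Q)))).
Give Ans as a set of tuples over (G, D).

{(10, 4), (15, 4), (25, 4), (29, 4)}

Natural join on C: {(11, u, m, 10), (11, u, m, 15), (11, u, m, 25), (11, u, m, 29), (11, u, m, 4), (11, u, m, 7), (16, p, m, 10), (16, p, m, 15), (16, p, m, 25), (16, p, m, 29), (16, p, m, 4), (16, p, m, 7), (22, b, m, 10), (22, b, m, 15), (22, b, m, 25), (22, b, m, 29), (22, b, m, 4), (22, b, m, 7), (27, s, m, 10), (27, s, m, 15), (27, s, m, 25), (27, s, m, 29), (27, s, m, 4), (27, s, m, 7), (6, w, m, 10), (6, w, m, 15), (6, w, m, 25), (6, w, m, 29), (6, w, m, 4), (6, w, m, 7)}
Natural join on B: {(11, u, m, 10, 33, m), (11, u, m, 10, 37, k), (11, u, m, 15, 33, m), (11, u, m, 15, 37, k), (11, u, m, 25, 33, m), (11, u, m, 25, 37, k), (11, u, m, 29, 33, m), (11, u, m, 29, 37, k), (11, u, m, 4, 33, m), (11, u, m, 4, 37, k), (11, u, m, 7, 33, m), (11, u, m, 7, 37, k), (22, b, m, 10, 3, v), (22, b, m, 15, 3, v), (22, b, m, 25, 3, v), (22, b, m, 29, 3, v), (22, b, m, 4, 3, v), (22, b, m, 7, 3, v), (27, s, m, 10, 1, r), (27, s, m, 15, 1, r), (27, s, m, 25, 1, r), (27, s, m, 29, 1, r), (27, s, m, 4, 1, r), (27, s, m, 7, 1, r), (6, w, m, 10, 4, c), (6, w, m, 15, 4, c), (6, w, m, 25, 4, c), (6, w, m, 29, 4, c), (6, w, m, 4, 4, c), (6, w, m, 7, 4, c)}
Selection B < 11 AND A ≠ u: {(6, w, m, 10, 4, c), (6, w, m, 15, 4, c), (6, w, m, 25, 4, c), (6, w, m, 29, 4, c), (6, w, m, 4, 4, c), (6, w, m, 7, 4, c)}
Selection F = c AND G > 7: {(6, w, m, 10, 4, c), (6, w, m, 15, 4, c), (6, w, m, 25, 4, c), (6, w, m, 29, 4, c)}
π_{G, D} gives {(10, 4), (15, 4), (25, 4), (29, 4)}.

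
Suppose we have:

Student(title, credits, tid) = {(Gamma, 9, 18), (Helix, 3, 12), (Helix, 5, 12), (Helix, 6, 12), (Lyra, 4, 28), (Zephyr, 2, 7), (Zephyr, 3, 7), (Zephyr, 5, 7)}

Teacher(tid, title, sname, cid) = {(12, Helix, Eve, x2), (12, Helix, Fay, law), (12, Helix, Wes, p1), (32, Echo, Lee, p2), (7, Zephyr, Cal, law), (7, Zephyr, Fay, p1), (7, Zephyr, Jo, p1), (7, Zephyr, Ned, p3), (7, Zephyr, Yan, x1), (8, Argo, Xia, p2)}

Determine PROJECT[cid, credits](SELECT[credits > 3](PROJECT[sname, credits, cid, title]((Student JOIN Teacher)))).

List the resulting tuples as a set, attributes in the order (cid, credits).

Joining Student and Teacher on title, tid yields {(Helix, 3, 12, Eve, x2), (Helix, 3, 12, Fay, law), (Helix, 3, 12, Wes, p1), (Helix, 5, 12, Eve, x2), (Helix, 5, 12, Fay, law), (Helix, 5, 12, Wes, p1), (Helix, 6, 12, Eve, x2), (Helix, 6, 12, Fay, law), (Helix, 6, 12, Wes, p1), (Zephyr, 2, 7, Cal, law), (Zephyr, 2, 7, Fay, p1), (Zephyr, 2, 7, Jo, p1), (Zephyr, 2, 7, Ned, p3), (Zephyr, 2, 7, Yan, x1), (Zephyr, 3, 7, Cal, law), (Zephyr, 3, 7, Fay, p1), (Zephyr, 3, 7, Jo, p1), (Zephyr, 3, 7, Ned, p3), (Zephyr, 3, 7, Yan, x1), (Zephyr, 5, 7, Cal, law), (Zephyr, 5, 7, Fay, p1), (Zephyr, 5, 7, Jo, p1), (Zephyr, 5, 7, Ned, p3), (Zephyr, 5, 7, Yan, x1)}.
Keep only column(s) sname, credits, cid, title: {(Cal, 2, law, Zephyr), (Cal, 3, law, Zephyr), (Cal, 5, law, Zephyr), (Eve, 3, x2, Helix), (Eve, 5, x2, Helix), (Eve, 6, x2, Helix), (Fay, 2, p1, Zephyr), (Fay, 3, law, Helix), (Fay, 3, p1, Zephyr), (Fay, 5, law, Helix), (Fay, 5, p1, Zephyr), (Fay, 6, law, Helix), (Jo, 2, p1, Zephyr), (Jo, 3, p1, Zephyr), (Jo, 5, p1, Zephyr), (Ned, 2, p3, Zephyr), (Ned, 3, p3, Zephyr), (Ned, 5, p3, Zephyr), (Wes, 3, p1, Helix), (Wes, 5, p1, Helix), (Wes, 6, p1, Helix), (Yan, 2, x1, Zephyr), (Yan, 3, x1, Zephyr), (Yan, 5, x1, Zephyr)}
Filtering on credits > 3 leaves {(Cal, 5, law, Zephyr), (Eve, 5, x2, Helix), (Eve, 6, x2, Helix), (Fay, 5, law, Helix), (Fay, 5, p1, Zephyr), (Fay, 6, law, Helix), (Jo, 5, p1, Zephyr), (Ned, 5, p3, Zephyr), (Wes, 5, p1, Helix), (Wes, 6, p1, Helix), (Yan, 5, x1, Zephyr)}.
Keep only column(s) cid, credits (3 duplicate(s) eliminated): {(law, 5), (law, 6), (p1, 5), (p1, 6), (p3, 5), (x1, 5), (x2, 5), (x2, 6)}

{(law, 5), (law, 6), (p1, 5), (p1, 6), (p3, 5), (x1, 5), (x2, 5), (x2, 6)}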